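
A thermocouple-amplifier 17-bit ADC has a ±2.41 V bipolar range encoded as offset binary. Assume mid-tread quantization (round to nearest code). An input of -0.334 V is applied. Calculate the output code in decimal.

With 131072 levels over 4.82 V, one step is 36.77 µV.
(-0.334 − (−2.41)) / 3.67737e-05 = 56453.417 LSBs.
Round → code 56453.

code 56453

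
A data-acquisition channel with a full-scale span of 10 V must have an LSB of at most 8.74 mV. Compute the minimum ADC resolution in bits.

Number of steps required ≥ 10 V / 8.74 mV = 1144.16.
Need 2^N ≥ 1144.16; 2^10 = 1024, 2^11 = 2048.
Minimum N = 11.

11 bits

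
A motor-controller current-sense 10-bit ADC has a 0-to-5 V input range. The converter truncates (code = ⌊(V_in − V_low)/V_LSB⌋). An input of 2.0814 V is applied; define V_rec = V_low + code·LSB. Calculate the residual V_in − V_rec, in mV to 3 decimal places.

Step size: 5 V ÷ 2^10 = 4.883 mV.
(2.0814 − 0)/0.00488281 = 426.2707; ⌊·⌋ gives code 426.
Code 426 maps back to 0 + 426×0.00488281 V = 2.0800781 V.
V_in − V_rec = 0.00132187 V = 1.322 mV.

1.322 mV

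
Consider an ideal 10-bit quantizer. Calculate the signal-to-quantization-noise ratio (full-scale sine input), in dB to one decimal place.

62.0 dB

SNR ≈ 6.02·N + 1.76 dB = 6.02·10 + 1.76 = 61.96 dB.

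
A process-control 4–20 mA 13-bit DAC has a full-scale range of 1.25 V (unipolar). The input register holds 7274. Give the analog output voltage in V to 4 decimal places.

LSB = 1.25 V / 2^13 = 152.59 µV.
V_out = 0 + 7274 × 0.000152588 V = 1.10992 V.

1.1099 V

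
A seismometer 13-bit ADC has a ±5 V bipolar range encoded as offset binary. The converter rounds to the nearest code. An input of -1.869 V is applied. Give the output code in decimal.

With 8192 levels over 10 V, one step is 1.221 mV.
(-1.869 − (−5)) / 0.0012207 = 2564.915 LSBs.
round(2564.915) = 2565.

code 2565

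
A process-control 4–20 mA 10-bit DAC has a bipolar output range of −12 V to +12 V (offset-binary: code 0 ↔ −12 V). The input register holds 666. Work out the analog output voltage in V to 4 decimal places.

LSB = 24 V / 2^10 = 23.438 mV.
V_out = (−12) + 666 × 0.0234375 V = 3.60938 V.

3.6094 V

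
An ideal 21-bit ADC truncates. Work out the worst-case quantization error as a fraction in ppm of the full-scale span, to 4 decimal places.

Truncating → worst-case error = 1 LSB = V_FS/2^21, so 1e+06/2097152 = 0.476837 ppm of full scale.

0.4768 ppm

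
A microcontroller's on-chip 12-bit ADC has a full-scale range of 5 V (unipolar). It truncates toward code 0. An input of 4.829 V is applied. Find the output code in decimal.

Full-scale span = 5 V; LSB = 5/2^12 = 1.221 mV.
Input sits at 3955.917 steps above V_low.
Floor → code 3955.

code 3955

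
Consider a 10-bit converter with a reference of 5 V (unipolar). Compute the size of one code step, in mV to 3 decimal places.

Full-scale span = 5 V.
LSB = 5 / 2^10 = 5 / 1024 = 0.00488281 V = 4.883 mV.

4.883 mV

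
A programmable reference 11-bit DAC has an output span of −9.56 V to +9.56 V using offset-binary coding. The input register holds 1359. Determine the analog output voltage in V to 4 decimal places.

LSB = 19.12 V / 2^11 = 9.336 mV.
V_out = (−9.56) + 1359 × 0.00933594 V = 3.12754 V.

3.1275 V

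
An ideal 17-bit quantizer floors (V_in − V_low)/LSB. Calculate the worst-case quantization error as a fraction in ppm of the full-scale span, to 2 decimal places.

Truncating → worst-case error = 1 LSB = V_FS/2^17, so 1e+06/131072 = 7.62939 ppm of full scale.

7.63 ppm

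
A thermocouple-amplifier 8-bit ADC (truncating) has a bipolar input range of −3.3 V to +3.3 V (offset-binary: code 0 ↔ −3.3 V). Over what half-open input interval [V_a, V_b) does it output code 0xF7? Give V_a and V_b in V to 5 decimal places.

LSB = 6.6/2^8 = 25.781 mV.
Code 0xF7 = 247 decimal.
V_a = V_low + 247·LSB = 3.06797 V; V_b = V_low + 248·LSB = 3.09375 V.

[3.06797 V, 3.09375 V)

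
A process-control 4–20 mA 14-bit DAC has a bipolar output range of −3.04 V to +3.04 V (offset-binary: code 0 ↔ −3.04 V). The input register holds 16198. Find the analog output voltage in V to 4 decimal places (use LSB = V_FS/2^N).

2.9710 V

LSB = 6.08 V / 2^14 = 371.09 µV.
V_out = (−3.04) + 16198 × 0.000371094 V = 2.97098 V.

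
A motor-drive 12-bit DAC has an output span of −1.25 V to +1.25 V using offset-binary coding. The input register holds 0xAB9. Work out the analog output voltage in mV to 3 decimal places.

425.415 mV

LSB = 2.5 V / 2^12 = 0.610 mV.
Code 0xAB9 = 2745 decimal.
V_out = (−1.25) + 2745 × 0.000610352 V = 0.425415 V.
= 425.415 mV.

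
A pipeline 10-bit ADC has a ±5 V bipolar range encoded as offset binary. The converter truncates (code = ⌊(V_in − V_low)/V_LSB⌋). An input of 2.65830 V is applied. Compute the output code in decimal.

code 784

With 1024 levels over 10 V, one step is 9.766 mV.
Input sits at 784.210 steps above V_low.
Floor → code 784.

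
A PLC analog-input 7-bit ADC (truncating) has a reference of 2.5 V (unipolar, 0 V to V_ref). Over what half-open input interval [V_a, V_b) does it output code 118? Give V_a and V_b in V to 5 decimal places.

[2.30469 V, 2.32422 V)

LSB = 2.5/2^7 = 19.531 mV.
V_a = V_low + 118·LSB = 2.30469 V; V_b = V_low + 119·LSB = 2.32422 V.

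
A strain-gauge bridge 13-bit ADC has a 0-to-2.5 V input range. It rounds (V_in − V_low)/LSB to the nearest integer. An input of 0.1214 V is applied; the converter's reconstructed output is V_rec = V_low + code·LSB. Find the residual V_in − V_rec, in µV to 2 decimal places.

-59.96 µV

LSB = 2.5/2^13 = 305.18 µV.
(0.1214 − 0)/0.000305176 = 397.8035; round gives code 398.
Code 398 maps back to 0 + 398×0.000305176 V = 0.12145996 V.
V_in − V_rec = -5.99609e-05 V = -59.96 µV.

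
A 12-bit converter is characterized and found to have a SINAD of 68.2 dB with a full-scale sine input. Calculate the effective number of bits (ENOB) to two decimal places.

11.04 bits

ENOB = (SINAD − 1.76) / 6.02 = (68.2 − 1.76)/6.02 = 11.037.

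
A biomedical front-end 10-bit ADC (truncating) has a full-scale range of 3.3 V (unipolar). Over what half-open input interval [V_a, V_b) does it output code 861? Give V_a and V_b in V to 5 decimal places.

LSB = 3.3/2^10 = 3.223 mV.
V_a = V_low + 861·LSB = 2.77471 V; V_b = V_low + 862·LSB = 2.77793 V.

[2.77471 V, 2.77793 V)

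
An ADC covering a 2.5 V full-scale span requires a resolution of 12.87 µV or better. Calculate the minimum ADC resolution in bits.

Number of steps required ≥ 2.5 V / 12.87 µV = 194250.19.
Need 2^N ≥ 194250.19; 2^17 = 131072, 2^18 = 262144.
Minimum N = 18.

18 bits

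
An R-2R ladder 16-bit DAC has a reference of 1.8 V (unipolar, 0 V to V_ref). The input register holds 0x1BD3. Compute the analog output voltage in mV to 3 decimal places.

195.639 mV

LSB = 1.8 V / 2^16 = 27.47 µV.
Code 0x1BD3 = 7123 decimal.
V_out = 0 + 7123 × 2.74658e-05 V = 0.195639 V.
= 195.639 mV.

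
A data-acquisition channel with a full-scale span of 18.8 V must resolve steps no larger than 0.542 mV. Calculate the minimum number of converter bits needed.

16 bits

Number of steps required ≥ 18.8 V / 0.542 mV = 34686.35.
Need 2^N ≥ 34686.35; 2^15 = 32768, 2^16 = 65536.
Minimum N = 16.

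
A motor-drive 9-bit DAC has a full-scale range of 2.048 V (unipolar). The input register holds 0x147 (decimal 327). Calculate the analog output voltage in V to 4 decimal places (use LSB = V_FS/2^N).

LSB = 2.048 V / 2^9 = 4.000 mV.
Code 0x147 = 327 decimal.
V_out = 0 + 327 × 0.004 V = 1.308 V.

1.3080 V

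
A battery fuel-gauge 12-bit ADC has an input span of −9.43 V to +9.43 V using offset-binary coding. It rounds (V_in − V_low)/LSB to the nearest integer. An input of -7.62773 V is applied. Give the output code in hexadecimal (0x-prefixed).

code 0x187 (decimal 391)

With 4096 levels over 18.86 V, one step is 4.604 mV.
(-7.62773 − (−9.43)) / 0.00460449 = 391.416 LSBs.
round(391.416) = 391.
In hexadecimal (0x-prefixed): 0x187.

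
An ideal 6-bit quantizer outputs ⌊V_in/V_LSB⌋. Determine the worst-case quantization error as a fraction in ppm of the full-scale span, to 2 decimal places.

Truncating → worst-case error = 1 LSB = V_FS/2^6, so 1e+06/64 = 15625 ppm of full scale.

15625.00 ppm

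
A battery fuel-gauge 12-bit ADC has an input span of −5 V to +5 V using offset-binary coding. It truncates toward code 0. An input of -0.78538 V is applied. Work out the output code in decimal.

Full-scale span = 10 V; LSB = 10/2^12 = 2.441 mV.
(-0.78538 − (−5)) / 0.00244141 = 1726.308 LSBs.
Floor → code 1726.

code 1726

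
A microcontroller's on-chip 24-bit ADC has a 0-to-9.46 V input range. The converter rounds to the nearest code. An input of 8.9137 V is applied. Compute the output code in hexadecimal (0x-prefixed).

With 16777216 levels over 9.46 V, one step is 0.56 µV.
(V_in − V_low)/LSB = (8.9137 − 0) / 5.6386e-07 = 15808358.378.
round(15808358.378) = 15808358.
In hexadecimal (0x-prefixed): 0xF13766.

code 0xF13766 (decimal 15808358)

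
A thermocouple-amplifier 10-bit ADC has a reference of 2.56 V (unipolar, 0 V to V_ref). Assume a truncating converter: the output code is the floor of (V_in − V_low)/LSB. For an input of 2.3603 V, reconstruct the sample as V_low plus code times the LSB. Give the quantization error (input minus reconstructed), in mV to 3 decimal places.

0.300 mV

One LSB is 2.56 V / 1024 = 2.500 mV.
(2.3603 − 0)/0.0025 = 944.1200; ⌊·⌋ gives code 944.
Code 944 maps back to 0 + 944×0.0025 V = 2.36 V.
Difference: 0.0003 V → 0.300 mV.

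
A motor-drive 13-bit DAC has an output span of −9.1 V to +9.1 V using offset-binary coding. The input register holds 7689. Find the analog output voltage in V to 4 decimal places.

LSB = 18.2 V / 2^13 = 2.222 mV.
V_out = (−9.1) + 7689 × 0.00222168 V = 7.9825 V.

7.9825 V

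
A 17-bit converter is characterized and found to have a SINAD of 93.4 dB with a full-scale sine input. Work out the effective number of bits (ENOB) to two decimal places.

15.22 bits

ENOB = (SINAD − 1.76) / 6.02 = (93.4 − 1.76)/6.02 = 15.223.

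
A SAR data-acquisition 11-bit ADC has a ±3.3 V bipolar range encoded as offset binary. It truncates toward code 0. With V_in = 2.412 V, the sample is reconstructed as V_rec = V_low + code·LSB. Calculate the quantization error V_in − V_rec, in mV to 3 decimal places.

1.453 mV

LSB = 6.6/2^11 = 3.223 mV.
(V_in − V_low)/LSB = (2.412 − (−3.3))/0.00322266 = 1772.4509 → code 1772 (floor).
Code 1772 maps back to (−3.3) + 1772×0.00322266 V = 2.4105469 V.
Error = 2.412 − 2.4105469 = 0.00145312 V = 1.453 mV.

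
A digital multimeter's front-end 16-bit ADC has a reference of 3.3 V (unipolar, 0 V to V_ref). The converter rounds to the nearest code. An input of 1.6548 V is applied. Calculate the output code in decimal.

code 32863

Full-scale span = 3.3 V; LSB = 3.3/2^16 = 50.35 µV.
(V_in − V_low)/LSB = (1.6548 − 0) / 5.0354e-05 = 32863.325.
So the output code is 32863.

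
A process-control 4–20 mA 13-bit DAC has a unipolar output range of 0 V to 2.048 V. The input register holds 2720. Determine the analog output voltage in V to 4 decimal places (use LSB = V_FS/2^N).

LSB = 2.048 V / 2^13 = 250.00 µV.
V_out = 0 + 2720 × 0.00025 V = 0.68 V.

0.6800 V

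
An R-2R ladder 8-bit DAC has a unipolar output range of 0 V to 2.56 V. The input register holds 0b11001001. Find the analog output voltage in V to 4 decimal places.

LSB = 2.56 V / 2^8 = 10.000 mV.
Code 0b11001001 = 201 decimal.
V_out = 0 + 201 × 0.01 V = 2.01 V.

2.0100 V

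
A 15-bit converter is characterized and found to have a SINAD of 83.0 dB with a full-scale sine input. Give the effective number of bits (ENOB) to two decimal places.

13.50 bits

ENOB = (SINAD − 1.76) / 6.02 = (83.0 − 1.76)/6.02 = 13.495.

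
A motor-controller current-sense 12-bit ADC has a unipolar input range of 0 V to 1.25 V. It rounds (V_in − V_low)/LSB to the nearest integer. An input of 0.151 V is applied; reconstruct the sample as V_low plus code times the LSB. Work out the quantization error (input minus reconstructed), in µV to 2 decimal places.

-62.01 µV

LSB = 1.25/2^12 = 305.18 µV.
(0.151 − 0)/0.000305176 = 494.7968; round gives code 495.
Code 495 maps back to 0 + 495×0.000305176 V = 0.15106201 V.
Error = 0.151 − 0.15106201 = -6.20117e-05 V = -62.01 µV.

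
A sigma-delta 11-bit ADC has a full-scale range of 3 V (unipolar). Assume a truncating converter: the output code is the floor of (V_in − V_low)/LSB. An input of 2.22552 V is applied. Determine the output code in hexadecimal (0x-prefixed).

Full-scale span = 3 V; LSB = 3/2^11 = 1.465 mV.
Input sits at 1519.288 steps above V_low.
Floor → code 1519.
In hexadecimal (0x-prefixed): 0x5EF.

code 0x5EF (decimal 1519)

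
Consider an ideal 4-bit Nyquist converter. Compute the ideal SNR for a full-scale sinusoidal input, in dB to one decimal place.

25.8 dB

SNR ≈ 6.02·N + 1.76 dB = 6.02·4 + 1.76 = 25.84 dB.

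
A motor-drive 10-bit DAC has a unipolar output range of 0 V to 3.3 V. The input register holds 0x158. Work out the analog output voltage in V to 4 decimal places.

LSB = 3.3 V / 2^10 = 3.223 mV.
Code 0x158 = 344 decimal.
V_out = 0 + 344 × 0.00322266 V = 1.10859 V.

1.1086 V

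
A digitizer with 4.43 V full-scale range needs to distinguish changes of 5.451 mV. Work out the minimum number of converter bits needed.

Number of steps required ≥ 4.43 V / 5.451 mV = 812.69.
Need 2^N ≥ 812.69; 2^9 = 512, 2^10 = 1024.
Minimum N = 10.

10 bits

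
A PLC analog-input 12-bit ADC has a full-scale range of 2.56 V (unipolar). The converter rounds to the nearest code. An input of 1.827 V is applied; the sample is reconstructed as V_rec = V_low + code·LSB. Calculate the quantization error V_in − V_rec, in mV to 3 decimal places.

LSB = 2.56/2^12 = 0.625 mV.
(V_in − V_low)/LSB = (1.827 − 0)/0.000625 = 2923.2000 → code 2923 (round).
Code 2923 maps back to 0 + 2923×0.000625 V = 1.826875 V.
Error = 1.827 − 1.826875 = 0.000125 V = 0.125 mV.

0.125 mV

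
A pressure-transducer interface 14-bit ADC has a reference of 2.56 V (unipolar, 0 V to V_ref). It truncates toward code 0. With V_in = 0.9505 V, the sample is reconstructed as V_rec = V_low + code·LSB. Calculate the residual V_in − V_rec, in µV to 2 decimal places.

LSB = 2.56/2^14 = 156.25 µV.
(0.9505 − 0)/0.00015625 = 6083.2000; ⌊·⌋ gives code 6083.
V_rec = 0 + 6083·0.00015625 = 0.95046875 V.
Difference: 3.125e-05 V → 31.25 µV.

31.25 µV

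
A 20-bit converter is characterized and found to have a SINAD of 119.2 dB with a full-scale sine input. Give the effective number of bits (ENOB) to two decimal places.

19.51 bits

ENOB = (SINAD − 1.76) / 6.02 = (119.2 − 1.76)/6.02 = 19.508.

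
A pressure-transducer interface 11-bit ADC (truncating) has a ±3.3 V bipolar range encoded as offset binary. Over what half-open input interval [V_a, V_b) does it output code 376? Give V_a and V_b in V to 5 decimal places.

[-2.08828 V, -2.08506 V)

LSB = 6.6/2^11 = 3.223 mV.
V_a = V_low + 376·LSB = -2.08828 V; V_b = V_low + 377·LSB = -2.08506 V.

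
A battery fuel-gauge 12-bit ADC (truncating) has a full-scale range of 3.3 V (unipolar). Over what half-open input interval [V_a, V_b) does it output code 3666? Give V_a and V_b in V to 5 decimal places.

[2.95356 V, 2.95437 V)

LSB = 3.3/2^12 = 0.806 mV.
V_a = V_low + 3666·LSB = 2.95356 V; V_b = V_low + 3667·LSB = 2.95437 V.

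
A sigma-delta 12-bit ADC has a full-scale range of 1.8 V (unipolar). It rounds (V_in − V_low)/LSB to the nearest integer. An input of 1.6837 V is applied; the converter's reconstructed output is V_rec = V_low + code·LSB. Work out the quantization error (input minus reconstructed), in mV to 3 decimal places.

One LSB is 1.8 V / 4096 = 439.45 µV.
Scaled input = 3831.3529 LSBs, so code = 3831.
Code 3831 maps back to 0 + 3831×0.000439453 V = 1.6835449 V.
V_in − V_rec = 0.000155078 V = 0.155 mV.

0.155 mV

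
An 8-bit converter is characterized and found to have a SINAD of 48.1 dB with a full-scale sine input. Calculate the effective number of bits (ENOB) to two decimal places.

ENOB = (SINAD − 1.76) / 6.02 = (48.1 − 1.76)/6.02 = 7.698.

7.70 bits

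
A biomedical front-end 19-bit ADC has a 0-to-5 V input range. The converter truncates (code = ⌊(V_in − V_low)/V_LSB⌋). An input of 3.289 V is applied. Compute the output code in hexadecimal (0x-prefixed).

code 0x5432C (decimal 344876)

Full-scale span = 5 V; LSB = 5/2^19 = 9.54 µV.
(3.289 − 0) / 9.53674e-06 = 344876.646 LSBs.
Floor → code 344876.
In hexadecimal (0x-prefixed): 0x5432C.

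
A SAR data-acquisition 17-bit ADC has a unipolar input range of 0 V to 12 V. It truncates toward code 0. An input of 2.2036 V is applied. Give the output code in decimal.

code 24069

LSB = 12 V / 131072 = 91.55 µV.
(2.2036 − 0) / 9.15527e-05 = 24069.188 LSBs.
⌊·⌋(24069.188) = 24069.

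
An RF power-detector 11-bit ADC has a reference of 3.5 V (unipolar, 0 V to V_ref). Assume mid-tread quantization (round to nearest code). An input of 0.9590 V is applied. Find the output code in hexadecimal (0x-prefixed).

code 0x231 (decimal 561)

LSB = 3.5 V / 2048 = 1.709 mV.
(0.9590 − 0) / 0.00170898 = 561.152 LSBs.
round(561.152) = 561.
In hexadecimal (0x-prefixed): 0x231.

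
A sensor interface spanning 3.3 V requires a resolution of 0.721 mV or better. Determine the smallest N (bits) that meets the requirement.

13 bits

Number of steps required ≥ 3.3 V / 0.721 mV = 4576.98.
Need 2^N ≥ 4576.98; 2^12 = 4096, 2^13 = 8192.
Minimum N = 13.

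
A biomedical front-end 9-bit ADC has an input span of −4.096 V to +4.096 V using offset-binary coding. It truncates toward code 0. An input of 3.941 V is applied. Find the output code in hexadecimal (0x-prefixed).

code 0x1F6 (decimal 502)

LSB = 8.192 V / 512 = 16.000 mV.
(V_in − V_low)/LSB = (3.941 − (−4.096)) / 0.016 = 502.312.
Floor → code 502.
In hexadecimal (0x-prefixed): 0x1F6.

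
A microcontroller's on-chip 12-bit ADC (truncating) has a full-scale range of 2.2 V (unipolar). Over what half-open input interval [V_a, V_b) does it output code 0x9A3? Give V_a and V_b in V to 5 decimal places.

LSB = 2.2/2^12 = 0.537 mV.
Code 0x9A3 = 2467 decimal.
V_a = V_low + 2467·LSB = 1.32505 V; V_b = V_low + 2468·LSB = 1.32559 V.

[1.32505 V, 1.32559 V)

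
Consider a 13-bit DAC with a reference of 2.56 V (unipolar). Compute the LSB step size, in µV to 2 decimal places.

Full-scale span = 2.56 V.
LSB = 2.56 / 2^13 = 2.56 / 8192 = 0.0003125 V = 312.50 µV.

312.50 µV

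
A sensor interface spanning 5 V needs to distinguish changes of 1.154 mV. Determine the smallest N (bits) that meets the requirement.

13 bits

Number of steps required ≥ 5 V / 1.154 mV = 4332.76.
Need 2^N ≥ 4332.76; 2^12 = 4096, 2^13 = 8192.
Minimum N = 13.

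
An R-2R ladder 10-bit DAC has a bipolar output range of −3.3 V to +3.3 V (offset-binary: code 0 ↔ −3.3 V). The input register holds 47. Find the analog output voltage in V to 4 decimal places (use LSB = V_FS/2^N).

-2.9971 V

LSB = 6.6 V / 2^10 = 6.445 mV.
V_out = (−3.3) + 47 × 0.00644531 V = -2.99707 V.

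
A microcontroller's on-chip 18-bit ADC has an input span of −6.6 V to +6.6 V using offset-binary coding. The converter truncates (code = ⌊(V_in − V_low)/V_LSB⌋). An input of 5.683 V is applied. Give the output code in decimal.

With 262144 levels over 13.2 V, one step is 50.35 µV.
(5.683 − (−6.6)) / 5.0354e-05 = 243932.936 LSBs.
Floor → code 243932.

code 243932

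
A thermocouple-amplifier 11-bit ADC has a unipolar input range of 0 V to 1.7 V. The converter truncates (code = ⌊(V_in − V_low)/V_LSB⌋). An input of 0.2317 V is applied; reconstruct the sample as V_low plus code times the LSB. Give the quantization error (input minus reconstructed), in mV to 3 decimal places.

0.108 mV

One LSB is 1.7 V / 2048 = 0.830 mV.
Scaled input = 279.1304 LSBs, so code = 279.
V_rec = 0 + 279·0.000830078 = 0.2315918 V.
Difference: 0.000108203 V → 0.108 mV.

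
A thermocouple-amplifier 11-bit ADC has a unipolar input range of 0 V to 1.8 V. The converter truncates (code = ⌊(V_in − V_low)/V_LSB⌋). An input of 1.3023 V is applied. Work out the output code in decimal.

code 1481

With 2048 levels over 1.8 V, one step is 0.879 mV.
(V_in − V_low)/LSB = (1.3023 − 0) / 0.000878906 = 1481.728.
Floor → code 1481.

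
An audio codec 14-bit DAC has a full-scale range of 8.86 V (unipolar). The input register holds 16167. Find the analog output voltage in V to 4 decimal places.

LSB = 8.86 V / 2^14 = 0.541 mV.
V_out = 0 + 16167 × 0.000540771 V = 8.74265 V.

8.7427 V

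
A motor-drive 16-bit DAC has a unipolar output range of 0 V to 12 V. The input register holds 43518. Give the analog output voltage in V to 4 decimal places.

7.9684 V

LSB = 12 V / 2^16 = 183.11 µV.
V_out = 0 + 43518 × 0.000183105 V = 7.96838 V.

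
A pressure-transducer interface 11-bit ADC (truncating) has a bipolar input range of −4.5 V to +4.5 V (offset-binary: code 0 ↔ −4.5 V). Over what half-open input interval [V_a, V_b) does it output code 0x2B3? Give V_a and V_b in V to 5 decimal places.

[-1.46338 V, -1.45898 V)

LSB = 9/2^11 = 4.395 mV.
Code 0x2B3 = 691 decimal.
V_a = V_low + 691·LSB = -1.46338 V; V_b = V_low + 692·LSB = -1.45898 V.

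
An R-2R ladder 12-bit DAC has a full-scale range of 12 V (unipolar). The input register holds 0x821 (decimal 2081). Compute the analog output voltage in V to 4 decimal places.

6.0967 V

LSB = 12 V / 2^12 = 2.930 mV.
Code 0x821 = 2081 decimal.
V_out = 0 + 2081 × 0.00292969 V = 6.09668 V.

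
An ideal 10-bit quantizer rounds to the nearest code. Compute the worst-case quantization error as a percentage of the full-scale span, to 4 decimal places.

0.0488 %

Rounding → worst-case error = ½ LSB = V_FS/2^11, so 100/2048 = 0.0488281 % of full scale.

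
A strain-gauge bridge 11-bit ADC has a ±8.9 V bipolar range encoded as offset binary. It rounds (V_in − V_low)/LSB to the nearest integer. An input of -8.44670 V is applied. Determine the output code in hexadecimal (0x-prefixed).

code 0x34 (decimal 52)

Full-scale span = 17.8 V; LSB = 17.8/2^11 = 8.691 mV.
(-8.44670 − (−8.9)) / 0.00869141 = 52.155 LSBs.
Round → code 52.
In hexadecimal (0x-prefixed): 0x34.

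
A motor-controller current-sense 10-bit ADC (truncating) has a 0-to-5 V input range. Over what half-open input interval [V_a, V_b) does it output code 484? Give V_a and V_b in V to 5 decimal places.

[2.36328 V, 2.36816 V)

LSB = 5/2^10 = 4.883 mV.
V_a = V_low + 484·LSB = 2.36328 V; V_b = V_low + 485·LSB = 2.36816 V.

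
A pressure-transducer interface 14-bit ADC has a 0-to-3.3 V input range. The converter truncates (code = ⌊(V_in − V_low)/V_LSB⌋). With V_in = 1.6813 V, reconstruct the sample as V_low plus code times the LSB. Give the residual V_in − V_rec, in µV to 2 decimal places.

80.52 µV

LSB = 3.3/2^14 = 201.42 µV.
(1.6813 − 0)/0.000201416 = 8347.3998; ⌊·⌋ gives code 8347.
V_rec = 0 + 8347·0.000201416 = 1.6812195 V.
V_in − V_rec = 8.05176e-05 V = 80.52 µV.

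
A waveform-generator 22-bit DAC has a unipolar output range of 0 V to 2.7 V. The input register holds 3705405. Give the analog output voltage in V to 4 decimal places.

LSB = 2.7 V / 2^22 = 0.64 µV.
V_out = 0 + 3705405 × 6.4373e-07 V = 2.38528 V.

2.3853 V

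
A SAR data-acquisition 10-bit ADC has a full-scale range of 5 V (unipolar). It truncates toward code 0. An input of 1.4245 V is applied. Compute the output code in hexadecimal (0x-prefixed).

code 0x123 (decimal 291)

Full-scale span = 5 V; LSB = 5/2^10 = 4.883 mV.
Input sits at 291.738 steps above V_low.
Floor → code 291.
In hexadecimal (0x-prefixed): 0x123.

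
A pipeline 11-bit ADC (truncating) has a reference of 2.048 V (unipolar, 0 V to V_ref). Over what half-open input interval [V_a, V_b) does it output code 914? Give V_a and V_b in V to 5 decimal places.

[0.91400 V, 0.91500 V)

LSB = 2.048/2^11 = 1.000 mV.
V_a = V_low + 914·LSB = 0.914 V; V_b = V_low + 915·LSB = 0.915 V.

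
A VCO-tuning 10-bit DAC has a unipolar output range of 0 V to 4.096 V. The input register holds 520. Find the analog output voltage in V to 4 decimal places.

LSB = 4.096 V / 2^10 = 4.000 mV.
V_out = 0 + 520 × 0.004 V = 2.08 V.

2.0800 V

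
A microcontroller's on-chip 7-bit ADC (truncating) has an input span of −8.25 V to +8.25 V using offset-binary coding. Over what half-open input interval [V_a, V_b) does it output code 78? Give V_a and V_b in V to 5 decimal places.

LSB = 16.5/2^7 = 128.906 mV.
V_a = V_low + 78·LSB = 1.80469 V; V_b = V_low + 79·LSB = 1.93359 V.

[1.80469 V, 1.93359 V)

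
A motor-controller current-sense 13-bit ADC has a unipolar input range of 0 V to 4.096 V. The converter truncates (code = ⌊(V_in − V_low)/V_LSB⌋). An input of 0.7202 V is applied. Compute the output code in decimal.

Full-scale span = 4.096 V; LSB = 4.096/2^13 = 0.500 mV.
(0.7202 − 0) / 0.0005 = 1440.400 LSBs.
⌊·⌋(1440.400) = 1440.

code 1440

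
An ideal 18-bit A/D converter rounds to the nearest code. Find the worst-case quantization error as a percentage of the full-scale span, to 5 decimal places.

0.00019 %

Rounding → worst-case error = ½ LSB = V_FS/2^19, so 100/524288 = 0.000190735 % of full scale.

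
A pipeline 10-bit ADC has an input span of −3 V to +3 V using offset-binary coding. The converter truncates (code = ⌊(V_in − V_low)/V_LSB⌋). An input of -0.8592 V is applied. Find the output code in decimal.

With 1024 levels over 6 V, one step is 5.859 mV.
Input sits at 365.363 steps above V_low.
⌊·⌋(365.363) = 365.

code 365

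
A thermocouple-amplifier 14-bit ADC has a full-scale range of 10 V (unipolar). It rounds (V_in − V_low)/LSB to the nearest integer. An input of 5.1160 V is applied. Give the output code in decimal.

With 16384 levels over 10 V, one step is 0.610 mV.
(5.1160 − 0) / 0.000610352 = 8382.054 LSBs.
So the output code is 8382.

code 8382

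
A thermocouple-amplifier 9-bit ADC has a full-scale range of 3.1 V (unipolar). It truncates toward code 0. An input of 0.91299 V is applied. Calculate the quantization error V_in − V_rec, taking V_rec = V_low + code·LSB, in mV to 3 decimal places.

4.787 mV

Step size: 3.1 V ÷ 2^9 = 6.055 mV.
(0.91299 − 0)/0.00605469 = 150.7906; ⌊·⌋ gives code 150.
V_rec = 0 + 150·0.00605469 = 0.90820312 V.
Error = 0.91299 − 0.90820312 = 0.00478688 V = 4.787 mV.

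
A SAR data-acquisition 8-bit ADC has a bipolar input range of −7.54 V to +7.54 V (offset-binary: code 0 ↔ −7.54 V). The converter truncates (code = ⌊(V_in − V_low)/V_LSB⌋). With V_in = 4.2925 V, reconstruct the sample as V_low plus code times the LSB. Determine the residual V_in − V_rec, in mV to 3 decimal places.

51.250 mV

One LSB is 15.08 V / 256 = 58.906 mV.
(V_in − V_low)/LSB = (4.2925 − (−7.54))/0.0589063 = 200.8700 → code 200 (floor).
V_rec = (−7.54) + 200·0.0589063 = 4.24125 V.
Difference: 0.05125 V → 51.250 mV.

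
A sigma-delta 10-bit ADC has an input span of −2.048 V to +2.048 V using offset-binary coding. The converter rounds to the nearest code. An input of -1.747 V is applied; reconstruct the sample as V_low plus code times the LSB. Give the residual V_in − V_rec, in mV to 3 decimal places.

One LSB is 4.096 V / 1024 = 4.000 mV.
(-1.747 − (−2.048))/0.004 = 75.2500; round gives code 75.
Code 75 maps back to (−2.048) + 75×0.004 V = -1.748 V.
Error = -1.747 − (−1.748) = 0.001 V = 1.000 mV.

1.000 mV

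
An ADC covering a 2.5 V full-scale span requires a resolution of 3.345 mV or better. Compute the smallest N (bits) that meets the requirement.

10 bits

Number of steps required ≥ 2.5 V / 3.345 mV = 747.38.
Need 2^N ≥ 747.38; 2^9 = 512, 2^10 = 1024.
Minimum N = 10.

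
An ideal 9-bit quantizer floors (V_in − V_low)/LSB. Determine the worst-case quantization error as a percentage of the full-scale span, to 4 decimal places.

Truncating → worst-case error = 1 LSB = V_FS/2^9, so 100/512 = 0.195312 % of full scale.

0.1953 %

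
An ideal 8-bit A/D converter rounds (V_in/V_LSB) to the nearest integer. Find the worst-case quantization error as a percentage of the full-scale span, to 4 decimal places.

0.1953 %

Rounding → worst-case error = ½ LSB = V_FS/2^9, so 100/512 = 0.195312 % of full scale.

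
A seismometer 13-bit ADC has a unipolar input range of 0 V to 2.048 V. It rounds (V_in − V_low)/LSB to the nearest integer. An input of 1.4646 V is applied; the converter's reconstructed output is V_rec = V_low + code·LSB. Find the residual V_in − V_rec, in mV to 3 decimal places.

LSB = 2.048/2^13 = 250.00 µV.
(1.4646 − 0)/0.00025 = 5858.4000; round gives code 5858.
V_rec = 0 + 5858·0.00025 = 1.4645 V.
V_in − V_rec = 0.0001 V = 0.100 mV.

0.100 mV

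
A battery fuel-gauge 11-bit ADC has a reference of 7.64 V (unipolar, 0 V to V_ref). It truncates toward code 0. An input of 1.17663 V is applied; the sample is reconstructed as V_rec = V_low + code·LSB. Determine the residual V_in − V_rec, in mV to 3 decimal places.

Step size: 7.64 V ÷ 2^11 = 3.730 mV.
Scaled input = 315.4108 LSBs, so code = 315.
Code 315 maps back to 0 + 315×0.00373047 V = 1.1750977 V.
Difference: 0.00153234 V → 1.532 mV.

1.532 mV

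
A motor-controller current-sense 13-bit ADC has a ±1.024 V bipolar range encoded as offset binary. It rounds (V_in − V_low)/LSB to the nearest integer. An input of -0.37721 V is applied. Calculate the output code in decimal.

With 8192 levels over 2.048 V, one step is 250.00 µV.
(V_in − V_low)/LSB = (-0.37721 − (−1.024)) / 0.00025 = 2587.160.
round(2587.160) = 2587.

code 2587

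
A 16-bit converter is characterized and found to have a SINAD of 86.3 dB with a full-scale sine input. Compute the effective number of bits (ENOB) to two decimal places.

14.04 bits

ENOB = (SINAD − 1.76) / 6.02 = (86.3 − 1.76)/6.02 = 14.043.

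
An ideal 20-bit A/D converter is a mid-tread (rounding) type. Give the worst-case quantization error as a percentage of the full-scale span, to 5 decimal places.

Rounding → worst-case error = ½ LSB = V_FS/2^21, so 100/2097152 = 4.76837e-05 % of full scale.

0.00005 %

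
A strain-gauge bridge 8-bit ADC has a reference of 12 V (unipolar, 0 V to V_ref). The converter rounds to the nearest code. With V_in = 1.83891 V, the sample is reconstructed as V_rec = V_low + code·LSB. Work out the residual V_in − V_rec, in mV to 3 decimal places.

Step size: 12 V ÷ 2^8 = 46.875 mV.
(1.83891 − 0)/0.046875 = 39.2301; round gives code 39.
Code 39 maps back to 0 + 39×0.046875 V = 1.828125 V.
Difference: 0.010785 V → 10.785 mV.

10.785 mV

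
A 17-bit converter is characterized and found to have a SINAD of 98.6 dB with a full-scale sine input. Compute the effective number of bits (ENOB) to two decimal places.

16.09 bits

ENOB = (SINAD − 1.76) / 6.02 = (98.6 − 1.76)/6.02 = 16.086.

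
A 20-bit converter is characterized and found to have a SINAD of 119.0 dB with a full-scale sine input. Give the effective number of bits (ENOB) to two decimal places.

ENOB = (SINAD − 1.76) / 6.02 = (119.0 − 1.76)/6.02 = 19.475.

19.48 bits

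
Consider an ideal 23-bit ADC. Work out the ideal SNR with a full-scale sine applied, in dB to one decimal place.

140.2 dB

SNR ≈ 6.02·N + 1.76 dB = 6.02·23 + 1.76 = 140.22 dB.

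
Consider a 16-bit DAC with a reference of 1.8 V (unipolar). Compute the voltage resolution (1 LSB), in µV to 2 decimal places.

Full-scale span = 1.8 V.
LSB = 1.8 / 2^16 = 1.8 / 65536 = 2.74658e-05 V = 27.47 µV.

27.47 µV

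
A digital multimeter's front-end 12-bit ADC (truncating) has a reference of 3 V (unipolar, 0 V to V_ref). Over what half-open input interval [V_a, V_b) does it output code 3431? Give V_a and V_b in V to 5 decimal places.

[2.51294 V, 2.51367 V)

LSB = 3/2^12 = 0.732 mV.
V_a = V_low + 3431·LSB = 2.51294 V; V_b = V_low + 3432·LSB = 2.51367 V.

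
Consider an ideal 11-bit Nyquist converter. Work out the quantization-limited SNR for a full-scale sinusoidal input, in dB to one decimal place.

SNR ≈ 6.02·N + 1.76 dB = 6.02·11 + 1.76 = 67.98 dB.

68.0 dB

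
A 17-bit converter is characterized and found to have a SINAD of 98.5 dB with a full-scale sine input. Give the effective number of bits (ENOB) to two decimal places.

16.07 bits

ENOB = (SINAD − 1.76) / 6.02 = (98.5 − 1.76)/6.02 = 16.070.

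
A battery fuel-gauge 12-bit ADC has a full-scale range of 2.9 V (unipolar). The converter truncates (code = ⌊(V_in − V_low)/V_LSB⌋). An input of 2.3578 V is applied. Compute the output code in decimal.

code 3330

Full-scale span = 2.9 V; LSB = 2.9/2^12 = 0.708 mV.
(V_in − V_low)/LSB = (2.3578 − 0) / 0.000708008 = 3330.189.
So the output code is 3330.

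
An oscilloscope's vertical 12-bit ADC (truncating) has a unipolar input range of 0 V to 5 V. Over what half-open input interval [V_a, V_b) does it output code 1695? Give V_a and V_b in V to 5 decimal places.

LSB = 5/2^12 = 1.221 mV.
V_a = V_low + 1695·LSB = 2.06909 V; V_b = V_low + 1696·LSB = 2.07031 V.

[2.06909 V, 2.07031 V)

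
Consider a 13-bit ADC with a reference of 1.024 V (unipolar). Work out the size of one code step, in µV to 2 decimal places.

Full-scale span = 1.024 V.
LSB = 1.024 / 2^13 = 1.024 / 8192 = 0.000125 V = 125.00 µV.

125.00 µV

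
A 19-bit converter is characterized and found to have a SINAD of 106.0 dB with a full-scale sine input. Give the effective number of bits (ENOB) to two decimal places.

ENOB = (SINAD − 1.76) / 6.02 = (106.0 − 1.76)/6.02 = 17.316.

17.32 bits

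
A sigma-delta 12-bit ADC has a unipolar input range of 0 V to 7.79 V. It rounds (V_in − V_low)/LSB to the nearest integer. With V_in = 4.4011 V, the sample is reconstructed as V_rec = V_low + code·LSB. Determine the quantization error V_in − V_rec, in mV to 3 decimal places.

One LSB is 7.79 V / 4096 = 1.902 mV.
(V_in − V_low)/LSB = (4.4011 − 0)/0.00190186 = 2314.1085 → code 2314 (round).
V_rec = 0 + 2314·0.00190186 = 4.4008936 V.
Error = 4.4011 − 4.4008936 = 0.000206445 V = 0.206 mV.

0.206 mV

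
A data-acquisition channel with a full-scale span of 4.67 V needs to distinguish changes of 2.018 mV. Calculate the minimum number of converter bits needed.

Number of steps required ≥ 4.67 V / 2.018 mV = 2314.17.
Need 2^N ≥ 2314.17; 2^11 = 2048, 2^12 = 4096.
Minimum N = 12.

12 bits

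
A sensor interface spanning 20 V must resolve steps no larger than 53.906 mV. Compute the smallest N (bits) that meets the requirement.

9 bits

Number of steps required ≥ 20 V / 53.906 mV = 371.02.
Need 2^N ≥ 371.02; 2^8 = 256, 2^9 = 512.
Minimum N = 9.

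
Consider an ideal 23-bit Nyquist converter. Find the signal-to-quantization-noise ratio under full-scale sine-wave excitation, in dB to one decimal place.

SNR ≈ 6.02·N + 1.76 dB = 6.02·23 + 1.76 = 140.22 dB.

140.2 dB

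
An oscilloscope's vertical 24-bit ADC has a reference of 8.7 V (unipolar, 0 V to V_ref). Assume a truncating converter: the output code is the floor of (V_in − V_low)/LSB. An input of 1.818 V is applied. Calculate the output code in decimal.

code 3505859

With 16777216 levels over 8.7 V, one step is 0.52 µV.
(V_in − V_low)/LSB = (1.818 − 0) / 5.1856e-07 = 3505859.619.
Floor → code 3505859.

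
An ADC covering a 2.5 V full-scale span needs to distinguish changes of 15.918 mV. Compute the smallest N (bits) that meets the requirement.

8 bits

Number of steps required ≥ 2.5 V / 15.918 mV = 157.05.
Need 2^N ≥ 157.05; 2^7 = 128, 2^8 = 256.
Minimum N = 8.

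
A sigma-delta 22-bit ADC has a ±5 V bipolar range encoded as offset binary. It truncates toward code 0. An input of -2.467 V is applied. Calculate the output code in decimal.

LSB = 10 V / 4194304 = 2.38 µV.
(V_in − V_low)/LSB = (-2.467 − (−5)) / 2.38419e-06 = 1062417.203.
⌊·⌋(1062417.203) = 1062417.

code 1062417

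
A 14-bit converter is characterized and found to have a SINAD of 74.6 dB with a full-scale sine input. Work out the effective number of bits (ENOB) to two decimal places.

12.10 bits

ENOB = (SINAD − 1.76) / 6.02 = (74.6 − 1.76)/6.02 = 12.100.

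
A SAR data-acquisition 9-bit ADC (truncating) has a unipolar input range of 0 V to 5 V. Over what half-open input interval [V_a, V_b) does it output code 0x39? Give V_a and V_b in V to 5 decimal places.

[0.55664 V, 0.56641 V)

LSB = 5/2^9 = 9.766 mV.
Code 0x39 = 57 decimal.
V_a = V_low + 57·LSB = 0.556641 V; V_b = V_low + 58·LSB = 0.566406 V.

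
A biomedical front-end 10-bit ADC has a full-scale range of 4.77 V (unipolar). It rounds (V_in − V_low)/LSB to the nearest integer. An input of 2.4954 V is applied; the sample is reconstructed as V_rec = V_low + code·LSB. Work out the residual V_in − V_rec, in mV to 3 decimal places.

-1.397 mV

LSB = 4.77/2^10 = 4.658 mV.
(V_in − V_low)/LSB = (2.4954 − 0)/0.0046582 = 535.7001 → code 536 (round).
Code 536 maps back to 0 + 536×0.0046582 V = 2.4967969 V.
V_in − V_rec = -0.00139687 V = -1.397 mV.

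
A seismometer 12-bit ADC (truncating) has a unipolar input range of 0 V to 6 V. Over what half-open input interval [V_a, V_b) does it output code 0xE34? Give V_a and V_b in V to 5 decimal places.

[5.32617 V, 5.32764 V)

LSB = 6/2^12 = 1.465 mV.
Code 0xE34 = 3636 decimal.
V_a = V_low + 3636·LSB = 5.32617 V; V_b = V_low + 3637·LSB = 5.32764 V.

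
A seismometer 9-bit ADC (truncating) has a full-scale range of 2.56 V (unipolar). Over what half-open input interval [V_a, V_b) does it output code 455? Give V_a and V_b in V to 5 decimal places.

[2.27500 V, 2.28000 V)

LSB = 2.56/2^9 = 5.000 mV.
V_a = V_low + 455·LSB = 2.275 V; V_b = V_low + 456·LSB = 2.28 V.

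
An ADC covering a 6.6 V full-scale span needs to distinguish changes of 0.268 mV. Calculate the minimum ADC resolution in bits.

15 bits

Number of steps required ≥ 6.6 V / 0.268 mV = 24626.87.
Need 2^N ≥ 24626.87; 2^14 = 16384, 2^15 = 32768.
Minimum N = 15.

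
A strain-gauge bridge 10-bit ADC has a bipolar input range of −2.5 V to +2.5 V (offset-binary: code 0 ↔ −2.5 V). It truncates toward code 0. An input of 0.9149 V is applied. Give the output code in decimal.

With 1024 levels over 5 V, one step is 4.883 mV.
(0.9149 − (−2.5)) / 0.00488281 = 699.372 LSBs.
So the output code is 699.

code 699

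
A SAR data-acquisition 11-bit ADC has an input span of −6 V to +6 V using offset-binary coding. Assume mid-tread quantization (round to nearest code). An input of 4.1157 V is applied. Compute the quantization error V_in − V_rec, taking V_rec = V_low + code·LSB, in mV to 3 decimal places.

2.419 mV

Step size: 12 V ÷ 2^11 = 5.859 mV.
(V_in − V_low)/LSB = (4.1157 − (−6))/0.00585938 = 1726.4128 → code 1726 (round).
Code 1726 maps back to (−6) + 1726×0.00585938 V = 4.1132812 V.
Difference: 0.00241875 V → 2.419 mV.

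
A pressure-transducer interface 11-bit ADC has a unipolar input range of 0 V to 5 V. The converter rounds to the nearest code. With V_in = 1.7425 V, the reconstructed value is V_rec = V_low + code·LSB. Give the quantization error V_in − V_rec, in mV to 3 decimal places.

LSB = 5/2^11 = 2.441 mV.
(V_in − V_low)/LSB = (1.7425 − 0)/0.00244141 = 713.7280 → code 714 (round).
Reconstructed: 1.7431641 V.
Difference: -0.000664063 V → -0.664 mV.

-0.664 mV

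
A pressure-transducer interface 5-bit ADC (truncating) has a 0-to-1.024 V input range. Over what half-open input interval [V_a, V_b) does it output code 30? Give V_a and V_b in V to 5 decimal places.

LSB = 1.024/2^5 = 32.000 mV.
V_a = V_low + 30·LSB = 0.96 V; V_b = V_low + 31·LSB = 0.992 V.

[0.96000 V, 0.99200 V)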